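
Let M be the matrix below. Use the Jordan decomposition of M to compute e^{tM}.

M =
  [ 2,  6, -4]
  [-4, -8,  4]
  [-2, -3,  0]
e^{tM} =
  [4*t*exp(-2*t) + exp(-2*t), 6*t*exp(-2*t), -4*t*exp(-2*t)]
  [-4*t*exp(-2*t), -6*t*exp(-2*t) + exp(-2*t), 4*t*exp(-2*t)]
  [-2*t*exp(-2*t), -3*t*exp(-2*t), 2*t*exp(-2*t) + exp(-2*t)]

Strategy: write M = P · J · P⁻¹ where J is a Jordan canonical form, so e^{tM} = P · e^{tJ} · P⁻¹, and e^{tJ} can be computed block-by-block.

M has Jordan form
J =
  [-2,  1,  0]
  [ 0, -2,  0]
  [ 0,  0, -2]
(up to reordering of blocks).

Per-block formulas:
  For a 1×1 block at λ = -2: exp(t · [-2]) = [e^(-2t)].
  For a 2×2 Jordan block J_2(-2): exp(t · J_2(-2)) = e^(-2t)·(I + t·N), where N is the 2×2 nilpotent shift.

After assembling e^{tJ} and conjugating by P, we get:

e^{tM} =
  [4*t*exp(-2*t) + exp(-2*t), 6*t*exp(-2*t), -4*t*exp(-2*t)]
  [-4*t*exp(-2*t), -6*t*exp(-2*t) + exp(-2*t), 4*t*exp(-2*t)]
  [-2*t*exp(-2*t), -3*t*exp(-2*t), 2*t*exp(-2*t) + exp(-2*t)]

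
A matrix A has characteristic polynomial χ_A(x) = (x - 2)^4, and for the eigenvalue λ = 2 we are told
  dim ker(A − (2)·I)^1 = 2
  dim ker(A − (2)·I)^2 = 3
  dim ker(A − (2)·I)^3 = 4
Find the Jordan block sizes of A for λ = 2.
Block sizes for λ = 2: [3, 1]

From the dimensions of kernels of powers, the number of Jordan blocks of size at least j is d_j − d_{j−1} where d_j = dim ker(N^j) (with d_0 = 0). Computing the differences gives [2, 1, 1].
The number of blocks of size exactly k is (#blocks of size ≥ k) − (#blocks of size ≥ k + 1), so the partition is: 1 block(s) of size 1, 1 block(s) of size 3.
In nonincreasing order the block sizes are [3, 1].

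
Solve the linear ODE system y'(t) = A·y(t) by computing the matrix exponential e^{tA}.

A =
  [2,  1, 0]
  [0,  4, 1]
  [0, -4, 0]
e^{tA} =
  [exp(2*t), t^2*exp(2*t) + t*exp(2*t), t^2*exp(2*t)/2]
  [0, 2*t*exp(2*t) + exp(2*t), t*exp(2*t)]
  [0, -4*t*exp(2*t), -2*t*exp(2*t) + exp(2*t)]

Strategy: write A = P · J · P⁻¹ where J is a Jordan canonical form, so e^{tA} = P · e^{tJ} · P⁻¹, and e^{tJ} can be computed block-by-block.

A has Jordan form
J =
  [2, 1, 0]
  [0, 2, 1]
  [0, 0, 2]
(up to reordering of blocks).

Per-block formulas:
  For a 3×3 Jordan block J_3(2): exp(t · J_3(2)) = e^(2t)·(I + t·N + (t^2/2)·N^2), where N is the 3×3 nilpotent shift.

After assembling e^{tJ} and conjugating by P, we get:

e^{tA} =
  [exp(2*t), t^2*exp(2*t) + t*exp(2*t), t^2*exp(2*t)/2]
  [0, 2*t*exp(2*t) + exp(2*t), t*exp(2*t)]
  [0, -4*t*exp(2*t), -2*t*exp(2*t) + exp(2*t)]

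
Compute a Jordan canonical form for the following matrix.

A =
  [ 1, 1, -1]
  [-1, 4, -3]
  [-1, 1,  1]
J_3(2)

The characteristic polynomial is
  det(x·I − A) = x^3 - 6*x^2 + 12*x - 8 = (x - 2)^3

Eigenvalues and multiplicities (the geometric multiplicity of λ is n − rank(A − λI), which equals the number of Jordan blocks for λ):
  λ = 2: algebraic multiplicity = 3, geometric multiplicity = 1

Determining the block sizes for each eigenvalue:
  λ = 2: one block (gm = 1), so the single block has size am = 3 → block sizes [3]

Assembling the blocks gives a Jordan form
J =
  [2, 1, 0]
  [0, 2, 1]
  [0, 0, 2]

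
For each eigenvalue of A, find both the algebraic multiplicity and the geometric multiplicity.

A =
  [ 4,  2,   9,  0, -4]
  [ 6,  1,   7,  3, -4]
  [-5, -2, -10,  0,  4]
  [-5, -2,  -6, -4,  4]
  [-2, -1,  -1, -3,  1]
λ = -4: alg = 1, geom = 1; λ = -1: alg = 4, geom = 2

Step 1 — factor the characteristic polynomial to read off the algebraic multiplicities:
  χ_A(x) = (x + 1)^4*(x + 4)

Step 2 — compute geometric multiplicities via the rank-nullity identity g(λ) = n − rank(A − λI):
  rank(A − (-4)·I) = 4, so dim ker(A − (-4)·I) = n − 4 = 1
  rank(A − (-1)·I) = 3, so dim ker(A − (-1)·I) = n − 3 = 2

Summary:
  λ = -4: algebraic multiplicity = 1, geometric multiplicity = 1
  λ = -1: algebraic multiplicity = 4, geometric multiplicity = 2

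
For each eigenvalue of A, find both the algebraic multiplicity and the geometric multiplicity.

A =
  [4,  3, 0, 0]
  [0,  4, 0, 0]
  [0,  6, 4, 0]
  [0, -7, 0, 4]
λ = 4: alg = 4, geom = 3

Step 1 — factor the characteristic polynomial to read off the algebraic multiplicities:
  χ_A(x) = (x - 4)^4

Step 2 — compute geometric multiplicities via the rank-nullity identity g(λ) = n − rank(A − λI):
  rank(A − (4)·I) = 1, so dim ker(A − (4)·I) = n − 1 = 3

Summary:
  λ = 4: algebraic multiplicity = 4, geometric multiplicity = 3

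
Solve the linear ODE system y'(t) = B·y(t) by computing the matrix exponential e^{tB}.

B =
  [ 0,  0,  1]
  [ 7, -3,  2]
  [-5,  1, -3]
e^{tB} =
  [-t^2*exp(-2*t)/2 + 2*t*exp(-2*t) + exp(-2*t), t^2*exp(-2*t)/2, t^2*exp(-2*t)/2 + t*exp(-2*t)]
  [-3*t^2*exp(-2*t)/2 + 7*t*exp(-2*t), 3*t^2*exp(-2*t)/2 - t*exp(-2*t) + exp(-2*t), 3*t^2*exp(-2*t)/2 + 2*t*exp(-2*t)]
  [t^2*exp(-2*t) - 5*t*exp(-2*t), -t^2*exp(-2*t) + t*exp(-2*t), -t^2*exp(-2*t) - t*exp(-2*t) + exp(-2*t)]

Strategy: write B = P · J · P⁻¹ where J is a Jordan canonical form, so e^{tB} = P · e^{tJ} · P⁻¹, and e^{tJ} can be computed block-by-block.

B has Jordan form
J =
  [-2,  1,  0]
  [ 0, -2,  1]
  [ 0,  0, -2]
(up to reordering of blocks).

Per-block formulas:
  For a 3×3 Jordan block J_3(-2): exp(t · J_3(-2)) = e^(-2t)·(I + t·N + (t^2/2)·N^2), where N is the 3×3 nilpotent shift.

After assembling e^{tJ} and conjugating by P, we get:

e^{tB} =
  [-t^2*exp(-2*t)/2 + 2*t*exp(-2*t) + exp(-2*t), t^2*exp(-2*t)/2, t^2*exp(-2*t)/2 + t*exp(-2*t)]
  [-3*t^2*exp(-2*t)/2 + 7*t*exp(-2*t), 3*t^2*exp(-2*t)/2 - t*exp(-2*t) + exp(-2*t), 3*t^2*exp(-2*t)/2 + 2*t*exp(-2*t)]
  [t^2*exp(-2*t) - 5*t*exp(-2*t), -t^2*exp(-2*t) + t*exp(-2*t), -t^2*exp(-2*t) - t*exp(-2*t) + exp(-2*t)]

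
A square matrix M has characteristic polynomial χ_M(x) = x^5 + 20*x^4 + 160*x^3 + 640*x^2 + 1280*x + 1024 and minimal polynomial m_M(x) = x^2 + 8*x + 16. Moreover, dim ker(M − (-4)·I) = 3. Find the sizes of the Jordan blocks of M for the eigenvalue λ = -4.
Block sizes for λ = -4: [2, 2, 1]

Step 1 — from the characteristic polynomial, algebraic multiplicity of λ = -4 is 5. From dim ker(M − (-4)·I) = 3, there are exactly 3 Jordan blocks for λ = -4.
Step 2 — from the minimal polynomial, the factor (x + 4)^2 tells us the largest block for λ = -4 has size 2.
Step 3 — with total size 5, 3 blocks, and largest block 2, the block sizes (in nonincreasing order) are [2, 2, 1].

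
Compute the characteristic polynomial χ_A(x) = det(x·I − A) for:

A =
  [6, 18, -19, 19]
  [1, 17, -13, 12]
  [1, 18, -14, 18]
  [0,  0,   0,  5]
x^4 - 14*x^3 + 60*x^2 - 50*x - 125

Expanding det(x·I − A) (e.g. by cofactor expansion or by noting that A is similar to its Jordan form J, which has the same characteristic polynomial as A) gives
  χ_A(x) = x^4 - 14*x^3 + 60*x^2 - 50*x - 125
which factors as (x - 5)^3*(x + 1). The eigenvalues (with algebraic multiplicities) are λ = -1 with multiplicity 1, λ = 5 with multiplicity 3.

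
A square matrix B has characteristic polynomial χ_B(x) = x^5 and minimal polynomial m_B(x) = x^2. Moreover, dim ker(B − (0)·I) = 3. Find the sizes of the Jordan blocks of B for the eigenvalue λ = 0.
Block sizes for λ = 0: [2, 2, 1]

Step 1 — from the characteristic polynomial, algebraic multiplicity of λ = 0 is 5. From dim ker(B − (0)·I) = 3, there are exactly 3 Jordan blocks for λ = 0.
Step 2 — from the minimal polynomial, the factor (x − 0)^2 tells us the largest block for λ = 0 has size 2.
Step 3 — with total size 5, 3 blocks, and largest block 2, the block sizes (in nonincreasing order) are [2, 2, 1].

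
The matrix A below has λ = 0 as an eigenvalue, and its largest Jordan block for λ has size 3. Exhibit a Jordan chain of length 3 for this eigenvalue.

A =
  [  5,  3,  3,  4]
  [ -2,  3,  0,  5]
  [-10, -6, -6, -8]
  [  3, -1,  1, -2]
A Jordan chain for λ = 0 of length 3:
v_1 = (1, -1, -2, 1)ᵀ
v_2 = (5, -2, -10, 3)ᵀ
v_3 = (1, 0, 0, 0)ᵀ

Let N = A − (0)·I. We want v_3 with N^3 v_3 = 0 but N^2 v_3 ≠ 0; then v_{j-1} := N · v_j for j = 3, …, 2.

Pick v_3 = (1, 0, 0, 0)ᵀ.
Then v_2 = N · v_3 = (5, -2, -10, 3)ᵀ.
Then v_1 = N · v_2 = (1, -1, -2, 1)ᵀ.

Sanity check: (A − (0)·I) v_1 = (0, 0, 0, 0)ᵀ = 0. ✓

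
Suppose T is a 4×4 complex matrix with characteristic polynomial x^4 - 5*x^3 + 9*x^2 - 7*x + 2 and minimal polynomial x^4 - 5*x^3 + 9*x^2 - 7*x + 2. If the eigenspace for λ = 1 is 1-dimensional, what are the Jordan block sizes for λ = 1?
Block sizes for λ = 1: [3]

Step 1 — from the characteristic polynomial, algebraic multiplicity of λ = 1 is 3. From dim ker(T − (1)·I) = 1, there are exactly 1 Jordan blocks for λ = 1.
Step 2 — from the minimal polynomial, the factor (x − 1)^3 tells us the largest block for λ = 1 has size 3.
Step 3 — with total size 3, 1 blocks, and largest block 3, the block sizes (in nonincreasing order) are [3].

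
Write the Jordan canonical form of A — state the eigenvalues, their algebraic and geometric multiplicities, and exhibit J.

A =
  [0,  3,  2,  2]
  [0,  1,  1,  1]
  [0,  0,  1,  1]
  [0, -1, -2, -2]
J_3(0) ⊕ J_1(0)

The characteristic polynomial is
  det(x·I − A) = x^4

Eigenvalues and multiplicities (the geometric multiplicity of λ is n − rank(A − λI), which equals the number of Jordan blocks for λ):
  λ = 0: algebraic multiplicity = 4, geometric multiplicity = 2

Determining the block sizes for each eigenvalue:
  λ = 0: with am = 4 and gm = 2, the partition is not yet determined (e.g. several partitions of 4 into 2 parts exist). Let N = A − (0)·I. Computing rank(N^1) = 2, rank(N^2) = 1, rank(N^3) = 0; the number of blocks of size ≥ j is rank(N^{j−1}) − rank(N^j), giving [2, 1, 1]. So we have 1 block(s) of size 3, 1 block(s) of size 1 → block sizes [3, 1]

Assembling the blocks gives a Jordan form
J =
  [0, 1, 0, 0]
  [0, 0, 1, 0]
  [0, 0, 0, 0]
  [0, 0, 0, 0]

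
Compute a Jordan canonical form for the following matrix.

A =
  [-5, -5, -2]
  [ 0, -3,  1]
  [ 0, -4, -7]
J_3(-5)

The characteristic polynomial is
  det(x·I − A) = x^3 + 15*x^2 + 75*x + 125 = (x + 5)^3

Eigenvalues and multiplicities (the geometric multiplicity of λ is n − rank(A − λI), which equals the number of Jordan blocks for λ):
  λ = -5: algebraic multiplicity = 3, geometric multiplicity = 1

Determining the block sizes for each eigenvalue:
  λ = -5: one block (gm = 1), so the single block has size am = 3 → block sizes [3]

Assembling the blocks gives a Jordan form
J =
  [-5,  1,  0]
  [ 0, -5,  1]
  [ 0,  0, -5]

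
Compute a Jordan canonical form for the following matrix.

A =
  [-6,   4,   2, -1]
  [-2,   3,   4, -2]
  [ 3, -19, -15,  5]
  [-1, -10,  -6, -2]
J_2(-5) ⊕ J_2(-5)

The characteristic polynomial is
  det(x·I − A) = x^4 + 20*x^3 + 150*x^2 + 500*x + 625 = (x + 5)^4

Eigenvalues and multiplicities (the geometric multiplicity of λ is n − rank(A − λI), which equals the number of Jordan blocks for λ):
  λ = -5: algebraic multiplicity = 4, geometric multiplicity = 2

Determining the block sizes for each eigenvalue:
  λ = -5: with am = 4 and gm = 2, the partition is not yet determined (e.g. several partitions of 4 into 2 parts exist). Let N = A − (-5)·I. Computing rank(N^1) = 2, rank(N^2) = 0; the number of blocks of size ≥ j is rank(N^{j−1}) − rank(N^j), giving [2, 2]. So we have 2 block(s) of size 2 → block sizes [2, 2]

Assembling the blocks gives a Jordan form
J =
  [-5,  1,  0,  0]
  [ 0, -5,  0,  0]
  [ 0,  0, -5,  1]
  [ 0,  0,  0, -5]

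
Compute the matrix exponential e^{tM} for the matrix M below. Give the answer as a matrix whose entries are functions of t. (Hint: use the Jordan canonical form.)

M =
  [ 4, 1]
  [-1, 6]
e^{tM} =
  [-t*exp(5*t) + exp(5*t), t*exp(5*t)]
  [-t*exp(5*t), t*exp(5*t) + exp(5*t)]

Strategy: write M = P · J · P⁻¹ where J is a Jordan canonical form, so e^{tM} = P · e^{tJ} · P⁻¹, and e^{tJ} can be computed block-by-block.

M has Jordan form
J =
  [5, 1]
  [0, 5]
(up to reordering of blocks).

Per-block formulas:
  For a 2×2 Jordan block J_2(5): exp(t · J_2(5)) = e^(5t)·(I + t·N), where N is the 2×2 nilpotent shift.

After assembling e^{tJ} and conjugating by P, we get:

e^{tM} =
  [-t*exp(5*t) + exp(5*t), t*exp(5*t)]
  [-t*exp(5*t), t*exp(5*t) + exp(5*t)]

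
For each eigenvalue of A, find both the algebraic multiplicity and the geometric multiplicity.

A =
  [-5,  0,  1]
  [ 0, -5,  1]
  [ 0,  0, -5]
λ = -5: alg = 3, geom = 2

Step 1 — factor the characteristic polynomial to read off the algebraic multiplicities:
  χ_A(x) = (x + 5)^3

Step 2 — compute geometric multiplicities via the rank-nullity identity g(λ) = n − rank(A − λI):
  rank(A − (-5)·I) = 1, so dim ker(A − (-5)·I) = n − 1 = 2

Summary:
  λ = -5: algebraic multiplicity = 3, geometric multiplicity = 2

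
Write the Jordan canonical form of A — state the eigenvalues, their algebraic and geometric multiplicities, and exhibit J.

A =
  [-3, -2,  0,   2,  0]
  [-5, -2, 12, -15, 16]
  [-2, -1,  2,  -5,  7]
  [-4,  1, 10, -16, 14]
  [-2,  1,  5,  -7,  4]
J_3(-3) ⊕ J_2(-3)

The characteristic polynomial is
  det(x·I − A) = x^5 + 15*x^4 + 90*x^3 + 270*x^2 + 405*x + 243 = (x + 3)^5

Eigenvalues and multiplicities (the geometric multiplicity of λ is n − rank(A − λI), which equals the number of Jordan blocks for λ):
  λ = -3: algebraic multiplicity = 5, geometric multiplicity = 2

Determining the block sizes for each eigenvalue:
  λ = -3: with am = 5 and gm = 2, the partition is not yet determined (e.g. several partitions of 5 into 2 parts exist). Let N = A − (-3)·I. Computing rank(N^1) = 3, rank(N^2) = 1, rank(N^3) = 0; the number of blocks of size ≥ j is rank(N^{j−1}) − rank(N^j), giving [2, 2, 1]. So we have 1 block(s) of size 3, 1 block(s) of size 2 → block sizes [3, 2]

Assembling the blocks gives a Jordan form
J =
  [-3,  1,  0,  0,  0]
  [ 0, -3,  1,  0,  0]
  [ 0,  0, -3,  0,  0]
  [ 0,  0,  0, -3,  1]
  [ 0,  0,  0,  0, -3]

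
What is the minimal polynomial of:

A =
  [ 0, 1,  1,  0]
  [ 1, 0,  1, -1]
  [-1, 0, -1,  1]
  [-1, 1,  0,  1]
x^2

The characteristic polynomial is χ_A(x) = x^4, so the eigenvalues are known. The minimal polynomial is
  m_A(x) = Π_λ (x − λ)^{k_λ}
where k_λ is the size of the *largest* Jordan block for λ (equivalently, the smallest k with (A − λI)^k v = 0 for every generalised eigenvector v of λ).

  λ = 0: largest Jordan block has size 2, contributing (x − 0)^2

So m_A(x) = x^2 = x^2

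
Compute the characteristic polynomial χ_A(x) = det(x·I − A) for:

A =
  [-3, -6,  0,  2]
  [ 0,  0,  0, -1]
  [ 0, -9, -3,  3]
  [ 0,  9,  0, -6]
x^4 + 12*x^3 + 54*x^2 + 108*x + 81

Expanding det(x·I − A) (e.g. by cofactor expansion or by noting that A is similar to its Jordan form J, which has the same characteristic polynomial as A) gives
  χ_A(x) = x^4 + 12*x^3 + 54*x^2 + 108*x + 81
which factors as (x + 3)^4. The eigenvalues (with algebraic multiplicities) are λ = -3 with multiplicity 4.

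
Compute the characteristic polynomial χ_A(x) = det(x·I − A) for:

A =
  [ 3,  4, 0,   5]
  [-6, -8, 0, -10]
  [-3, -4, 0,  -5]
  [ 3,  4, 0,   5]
x^4

Expanding det(x·I − A) (e.g. by cofactor expansion or by noting that A is similar to its Jordan form J, which has the same characteristic polynomial as A) gives
  χ_A(x) = x^4
which factors as x^4. The eigenvalues (with algebraic multiplicities) are λ = 0 with multiplicity 4.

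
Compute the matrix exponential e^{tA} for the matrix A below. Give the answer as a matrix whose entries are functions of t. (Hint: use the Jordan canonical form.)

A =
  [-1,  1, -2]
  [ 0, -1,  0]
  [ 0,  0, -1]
e^{tA} =
  [exp(-t), t*exp(-t), -2*t*exp(-t)]
  [0, exp(-t), 0]
  [0, 0, exp(-t)]

Strategy: write A = P · J · P⁻¹ where J is a Jordan canonical form, so e^{tA} = P · e^{tJ} · P⁻¹, and e^{tJ} can be computed block-by-block.

A has Jordan form
J =
  [-1,  1,  0]
  [ 0, -1,  0]
  [ 0,  0, -1]
(up to reordering of blocks).

Per-block formulas:
  For a 1×1 block at λ = -1: exp(t · [-1]) = [e^(-1t)].
  For a 2×2 Jordan block J_2(-1): exp(t · J_2(-1)) = e^(-1t)·(I + t·N), where N is the 2×2 nilpotent shift.

After assembling e^{tJ} and conjugating by P, we get:

e^{tA} =
  [exp(-t), t*exp(-t), -2*t*exp(-t)]
  [0, exp(-t), 0]
  [0, 0, exp(-t)]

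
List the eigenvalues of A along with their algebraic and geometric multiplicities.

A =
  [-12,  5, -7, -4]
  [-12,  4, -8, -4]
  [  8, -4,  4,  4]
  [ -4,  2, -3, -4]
λ = -2: alg = 4, geom = 2

Step 1 — factor the characteristic polynomial to read off the algebraic multiplicities:
  χ_A(x) = (x + 2)^4

Step 2 — compute geometric multiplicities via the rank-nullity identity g(λ) = n − rank(A − λI):
  rank(A − (-2)·I) = 2, so dim ker(A − (-2)·I) = n − 2 = 2

Summary:
  λ = -2: algebraic multiplicity = 4, geometric multiplicity = 2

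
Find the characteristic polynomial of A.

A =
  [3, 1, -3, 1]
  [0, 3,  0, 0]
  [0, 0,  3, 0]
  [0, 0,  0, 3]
x^4 - 12*x^3 + 54*x^2 - 108*x + 81

Expanding det(x·I − A) (e.g. by cofactor expansion or by noting that A is similar to its Jordan form J, which has the same characteristic polynomial as A) gives
  χ_A(x) = x^4 - 12*x^3 + 54*x^2 - 108*x + 81
which factors as (x - 3)^4. The eigenvalues (with algebraic multiplicities) are λ = 3 with multiplicity 4.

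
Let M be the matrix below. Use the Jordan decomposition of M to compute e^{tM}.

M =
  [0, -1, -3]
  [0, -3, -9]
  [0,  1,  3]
e^{tM} =
  [1, -t, -3*t]
  [0, 1 - 3*t, -9*t]
  [0, t, 3*t + 1]

Strategy: write M = P · J · P⁻¹ where J is a Jordan canonical form, so e^{tM} = P · e^{tJ} · P⁻¹, and e^{tJ} can be computed block-by-block.

M has Jordan form
J =
  [0, 1, 0]
  [0, 0, 0]
  [0, 0, 0]
(up to reordering of blocks).

Per-block formulas:
  For a 2×2 Jordan block J_2(0): exp(t · J_2(0)) = e^(0t)·(I + t·N), where N is the 2×2 nilpotent shift.
  For a 1×1 block at λ = 0: exp(t · [0]) = [e^(0t)].

After assembling e^{tJ} and conjugating by P, we get:

e^{tM} =
  [1, -t, -3*t]
  [0, 1 - 3*t, -9*t]
  [0, t, 3*t + 1]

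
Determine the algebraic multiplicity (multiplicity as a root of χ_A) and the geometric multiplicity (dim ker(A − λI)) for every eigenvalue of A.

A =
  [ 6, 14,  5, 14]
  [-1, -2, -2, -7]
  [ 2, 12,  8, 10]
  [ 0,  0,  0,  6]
λ = 4: alg = 3, geom = 1; λ = 6: alg = 1, geom = 1

Step 1 — factor the characteristic polynomial to read off the algebraic multiplicities:
  χ_A(x) = (x - 6)*(x - 4)^3

Step 2 — compute geometric multiplicities via the rank-nullity identity g(λ) = n − rank(A − λI):
  rank(A − (4)·I) = 3, so dim ker(A − (4)·I) = n − 3 = 1
  rank(A − (6)·I) = 3, so dim ker(A − (6)·I) = n − 3 = 1

Summary:
  λ = 4: algebraic multiplicity = 3, geometric multiplicity = 1
  λ = 6: algebraic multiplicity = 1, geometric multiplicity = 1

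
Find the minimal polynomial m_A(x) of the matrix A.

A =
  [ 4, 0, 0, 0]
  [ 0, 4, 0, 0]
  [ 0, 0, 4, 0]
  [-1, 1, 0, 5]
x^2 - 9*x + 20

The characteristic polynomial is χ_A(x) = (x - 5)*(x - 4)^3, so the eigenvalues are known. The minimal polynomial is
  m_A(x) = Π_λ (x − λ)^{k_λ}
where k_λ is the size of the *largest* Jordan block for λ (equivalently, the smallest k with (A − λI)^k v = 0 for every generalised eigenvector v of λ).

  λ = 4: largest Jordan block has size 1, contributing (x − 4)
  λ = 5: largest Jordan block has size 1, contributing (x − 5)

So m_A(x) = (x - 5)*(x - 4) = x^2 - 9*x + 20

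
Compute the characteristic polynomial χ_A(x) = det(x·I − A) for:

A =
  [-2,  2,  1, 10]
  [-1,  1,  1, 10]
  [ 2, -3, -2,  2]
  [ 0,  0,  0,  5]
x^4 - 2*x^3 - 12*x^2 - 14*x - 5

Expanding det(x·I − A) (e.g. by cofactor expansion or by noting that A is similar to its Jordan form J, which has the same characteristic polynomial as A) gives
  χ_A(x) = x^4 - 2*x^3 - 12*x^2 - 14*x - 5
which factors as (x - 5)*(x + 1)^3. The eigenvalues (with algebraic multiplicities) are λ = -1 with multiplicity 3, λ = 5 with multiplicity 1.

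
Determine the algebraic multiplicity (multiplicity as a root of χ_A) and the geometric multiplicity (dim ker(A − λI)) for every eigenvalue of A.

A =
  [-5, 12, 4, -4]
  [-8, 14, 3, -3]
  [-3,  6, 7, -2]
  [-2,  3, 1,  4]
λ = 5: alg = 4, geom = 2

Step 1 — factor the characteristic polynomial to read off the algebraic multiplicities:
  χ_A(x) = (x - 5)^4

Step 2 — compute geometric multiplicities via the rank-nullity identity g(λ) = n − rank(A − λI):
  rank(A − (5)·I) = 2, so dim ker(A − (5)·I) = n − 2 = 2

Summary:
  λ = 5: algebraic multiplicity = 4, geometric multiplicity = 2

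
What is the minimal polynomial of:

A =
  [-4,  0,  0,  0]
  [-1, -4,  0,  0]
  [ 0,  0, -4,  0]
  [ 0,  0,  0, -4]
x^2 + 8*x + 16

The characteristic polynomial is χ_A(x) = (x + 4)^4, so the eigenvalues are known. The minimal polynomial is
  m_A(x) = Π_λ (x − λ)^{k_λ}
where k_λ is the size of the *largest* Jordan block for λ (equivalently, the smallest k with (A − λI)^k v = 0 for every generalised eigenvector v of λ).

  λ = -4: largest Jordan block has size 2, contributing (x + 4)^2

So m_A(x) = (x + 4)^2 = x^2 + 8*x + 16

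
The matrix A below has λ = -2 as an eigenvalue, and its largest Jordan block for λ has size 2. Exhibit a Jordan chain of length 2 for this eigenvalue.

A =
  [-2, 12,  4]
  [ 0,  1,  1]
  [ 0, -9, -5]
A Jordan chain for λ = -2 of length 2:
v_1 = (12, 3, -9)ᵀ
v_2 = (0, 1, 0)ᵀ

Let N = A − (-2)·I. We want v_2 with N^2 v_2 = 0 but N^1 v_2 ≠ 0; then v_{j-1} := N · v_j for j = 2, …, 2.

Pick v_2 = (0, 1, 0)ᵀ.
Then v_1 = N · v_2 = (12, 3, -9)ᵀ.

Sanity check: (A − (-2)·I) v_1 = (0, 0, 0)ᵀ = 0. ✓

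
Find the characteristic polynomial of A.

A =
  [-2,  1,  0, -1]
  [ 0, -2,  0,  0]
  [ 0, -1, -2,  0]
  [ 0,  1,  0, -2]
x^4 + 8*x^3 + 24*x^2 + 32*x + 16

Expanding det(x·I − A) (e.g. by cofactor expansion or by noting that A is similar to its Jordan form J, which has the same characteristic polynomial as A) gives
  χ_A(x) = x^4 + 8*x^3 + 24*x^2 + 32*x + 16
which factors as (x + 2)^4. The eigenvalues (with algebraic multiplicities) are λ = -2 with multiplicity 4.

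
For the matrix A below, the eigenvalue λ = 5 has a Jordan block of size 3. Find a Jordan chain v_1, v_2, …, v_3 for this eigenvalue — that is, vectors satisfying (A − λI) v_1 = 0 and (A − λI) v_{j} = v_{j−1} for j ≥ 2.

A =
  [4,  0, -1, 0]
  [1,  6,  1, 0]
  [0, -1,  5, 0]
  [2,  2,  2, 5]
A Jordan chain for λ = 5 of length 3:
v_1 = (1, 0, -1, 0)ᵀ
v_2 = (-1, 1, 0, 2)ᵀ
v_3 = (1, 0, 0, 0)ᵀ

Let N = A − (5)·I. We want v_3 with N^3 v_3 = 0 but N^2 v_3 ≠ 0; then v_{j-1} := N · v_j for j = 3, …, 2.

Pick v_3 = (1, 0, 0, 0)ᵀ.
Then v_2 = N · v_3 = (-1, 1, 0, 2)ᵀ.
Then v_1 = N · v_2 = (1, 0, -1, 0)ᵀ.

Sanity check: (A − (5)·I) v_1 = (0, 0, 0, 0)ᵀ = 0. ✓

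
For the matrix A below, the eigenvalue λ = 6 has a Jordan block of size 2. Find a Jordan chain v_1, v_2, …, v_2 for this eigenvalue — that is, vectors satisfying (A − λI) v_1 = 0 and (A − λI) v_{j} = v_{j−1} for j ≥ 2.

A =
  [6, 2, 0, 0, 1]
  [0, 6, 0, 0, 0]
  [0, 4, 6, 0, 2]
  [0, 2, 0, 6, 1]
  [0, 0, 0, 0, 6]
A Jordan chain for λ = 6 of length 2:
v_1 = (2, 0, 4, 2, 0)ᵀ
v_2 = (0, 1, 0, 0, 0)ᵀ

Let N = A − (6)·I. We want v_2 with N^2 v_2 = 0 but N^1 v_2 ≠ 0; then v_{j-1} := N · v_j for j = 2, …, 2.

Pick v_2 = (0, 1, 0, 0, 0)ᵀ.
Then v_1 = N · v_2 = (2, 0, 4, 2, 0)ᵀ.

Sanity check: (A − (6)·I) v_1 = (0, 0, 0, 0, 0)ᵀ = 0. ✓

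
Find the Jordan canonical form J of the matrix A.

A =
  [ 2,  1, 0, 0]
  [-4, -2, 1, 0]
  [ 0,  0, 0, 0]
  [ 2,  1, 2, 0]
J_3(0) ⊕ J_1(0)

The characteristic polynomial is
  det(x·I − A) = x^4

Eigenvalues and multiplicities (the geometric multiplicity of λ is n − rank(A − λI), which equals the number of Jordan blocks for λ):
  λ = 0: algebraic multiplicity = 4, geometric multiplicity = 2

Determining the block sizes for each eigenvalue:
  λ = 0: with am = 4 and gm = 2, the partition is not yet determined (e.g. several partitions of 4 into 2 parts exist). Let N = A − (0)·I. Computing rank(N^1) = 2, rank(N^2) = 1, rank(N^3) = 0; the number of blocks of size ≥ j is rank(N^{j−1}) − rank(N^j), giving [2, 1, 1]. So we have 1 block(s) of size 3, 1 block(s) of size 1 → block sizes [3, 1]

Assembling the blocks gives a Jordan form
J =
  [0, 1, 0, 0]
  [0, 0, 1, 0]
  [0, 0, 0, 0]
  [0, 0, 0, 0]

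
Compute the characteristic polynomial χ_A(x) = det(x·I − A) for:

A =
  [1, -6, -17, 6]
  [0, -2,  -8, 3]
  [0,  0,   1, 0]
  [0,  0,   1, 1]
x^4 - x^3 - 3*x^2 + 5*x - 2

Expanding det(x·I − A) (e.g. by cofactor expansion or by noting that A is similar to its Jordan form J, which has the same characteristic polynomial as A) gives
  χ_A(x) = x^4 - x^3 - 3*x^2 + 5*x - 2
which factors as (x - 1)^3*(x + 2). The eigenvalues (with algebraic multiplicities) are λ = -2 with multiplicity 1, λ = 1 with multiplicity 3.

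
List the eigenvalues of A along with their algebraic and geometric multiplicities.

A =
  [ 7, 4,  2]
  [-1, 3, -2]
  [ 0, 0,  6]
λ = 5: alg = 2, geom = 1; λ = 6: alg = 1, geom = 1

Step 1 — factor the characteristic polynomial to read off the algebraic multiplicities:
  χ_A(x) = (x - 6)*(x - 5)^2

Step 2 — compute geometric multiplicities via the rank-nullity identity g(λ) = n − rank(A − λI):
  rank(A − (5)·I) = 2, so dim ker(A − (5)·I) = n − 2 = 1
  rank(A − (6)·I) = 2, so dim ker(A − (6)·I) = n − 2 = 1

Summary:
  λ = 5: algebraic multiplicity = 2, geometric multiplicity = 1
  λ = 6: algebraic multiplicity = 1, geometric multiplicity = 1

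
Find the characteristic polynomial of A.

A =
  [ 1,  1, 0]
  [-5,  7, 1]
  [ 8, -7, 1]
x^3 - 9*x^2 + 27*x - 27

Expanding det(x·I − A) (e.g. by cofactor expansion or by noting that A is similar to its Jordan form J, which has the same characteristic polynomial as A) gives
  χ_A(x) = x^3 - 9*x^2 + 27*x - 27
which factors as (x - 3)^3. The eigenvalues (with algebraic multiplicities) are λ = 3 with multiplicity 3.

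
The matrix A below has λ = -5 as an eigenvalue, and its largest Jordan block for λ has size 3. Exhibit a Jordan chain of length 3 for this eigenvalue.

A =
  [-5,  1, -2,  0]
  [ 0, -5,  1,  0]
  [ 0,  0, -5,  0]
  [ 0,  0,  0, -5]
A Jordan chain for λ = -5 of length 3:
v_1 = (1, 0, 0, 0)ᵀ
v_2 = (-2, 1, 0, 0)ᵀ
v_3 = (0, 0, 1, 0)ᵀ

Let N = A − (-5)·I. We want v_3 with N^3 v_3 = 0 but N^2 v_3 ≠ 0; then v_{j-1} := N · v_j for j = 3, …, 2.

Pick v_3 = (0, 0, 1, 0)ᵀ.
Then v_2 = N · v_3 = (-2, 1, 0, 0)ᵀ.
Then v_1 = N · v_2 = (1, 0, 0, 0)ᵀ.

Sanity check: (A − (-5)·I) v_1 = (0, 0, 0, 0)ᵀ = 0. ✓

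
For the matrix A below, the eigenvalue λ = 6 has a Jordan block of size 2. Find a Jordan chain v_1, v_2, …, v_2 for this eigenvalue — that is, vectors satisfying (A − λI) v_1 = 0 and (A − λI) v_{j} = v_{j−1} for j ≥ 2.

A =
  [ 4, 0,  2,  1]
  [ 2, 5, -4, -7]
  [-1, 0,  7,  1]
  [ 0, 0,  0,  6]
A Jordan chain for λ = 6 of length 2:
v_1 = (-1, 2, -1, 0)ᵀ
v_2 = (0, 5, 0, -1)ᵀ

Let N = A − (6)·I. We want v_2 with N^2 v_2 = 0 but N^1 v_2 ≠ 0; then v_{j-1} := N · v_j for j = 2, …, 2.

Pick v_2 = (0, 5, 0, -1)ᵀ.
Then v_1 = N · v_2 = (-1, 2, -1, 0)ᵀ.

Sanity check: (A − (6)·I) v_1 = (0, 0, 0, 0)ᵀ = 0. ✓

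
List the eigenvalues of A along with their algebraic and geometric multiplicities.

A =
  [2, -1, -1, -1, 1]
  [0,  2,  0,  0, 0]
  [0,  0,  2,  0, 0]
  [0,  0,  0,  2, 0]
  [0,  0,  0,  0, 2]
λ = 2: alg = 5, geom = 4

Step 1 — factor the characteristic polynomial to read off the algebraic multiplicities:
  χ_A(x) = (x - 2)^5

Step 2 — compute geometric multiplicities via the rank-nullity identity g(λ) = n − rank(A − λI):
  rank(A − (2)·I) = 1, so dim ker(A − (2)·I) = n − 1 = 4

Summary:
  λ = 2: algebraic multiplicity = 5, geometric multiplicity = 4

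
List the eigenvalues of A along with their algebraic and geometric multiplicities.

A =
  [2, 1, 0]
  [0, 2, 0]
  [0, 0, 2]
λ = 2: alg = 3, geom = 2

Step 1 — factor the characteristic polynomial to read off the algebraic multiplicities:
  χ_A(x) = (x - 2)^3

Step 2 — compute geometric multiplicities via the rank-nullity identity g(λ) = n − rank(A − λI):
  rank(A − (2)·I) = 1, so dim ker(A − (2)·I) = n − 1 = 2

Summary:
  λ = 2: algebraic multiplicity = 3, geometric multiplicity = 2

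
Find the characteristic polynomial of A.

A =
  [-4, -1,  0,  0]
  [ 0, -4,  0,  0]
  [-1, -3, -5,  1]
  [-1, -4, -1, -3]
x^4 + 16*x^3 + 96*x^2 + 256*x + 256

Expanding det(x·I − A) (e.g. by cofactor expansion or by noting that A is similar to its Jordan form J, which has the same characteristic polynomial as A) gives
  χ_A(x) = x^4 + 16*x^3 + 96*x^2 + 256*x + 256
which factors as (x + 4)^4. The eigenvalues (with algebraic multiplicities) are λ = -4 with multiplicity 4.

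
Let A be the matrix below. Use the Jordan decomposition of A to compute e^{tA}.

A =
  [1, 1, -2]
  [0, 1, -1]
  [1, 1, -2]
e^{tA} =
  [-t^2/2 + t + 1, t, t^2/2 - 2*t]
  [-t^2/2, t + 1, t^2/2 - t]
  [-t^2/2 + t, t, t^2/2 - 2*t + 1]

Strategy: write A = P · J · P⁻¹ where J is a Jordan canonical form, so e^{tA} = P · e^{tJ} · P⁻¹, and e^{tJ} can be computed block-by-block.

A has Jordan form
J =
  [0, 1, 0]
  [0, 0, 1]
  [0, 0, 0]
(up to reordering of blocks).

Per-block formulas:
  For a 3×3 Jordan block J_3(0): exp(t · J_3(0)) = e^(0t)·(I + t·N + (t^2/2)·N^2), where N is the 3×3 nilpotent shift.

After assembling e^{tJ} and conjugating by P, we get:

e^{tA} =
  [-t^2/2 + t + 1, t, t^2/2 - 2*t]
  [-t^2/2, t + 1, t^2/2 - t]
  [-t^2/2 + t, t, t^2/2 - 2*t + 1]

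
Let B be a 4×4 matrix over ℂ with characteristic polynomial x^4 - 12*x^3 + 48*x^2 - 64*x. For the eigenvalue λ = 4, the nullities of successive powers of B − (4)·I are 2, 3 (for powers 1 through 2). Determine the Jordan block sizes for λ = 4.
Block sizes for λ = 4: [2, 1]

From the dimensions of kernels of powers, the number of Jordan blocks of size at least j is d_j − d_{j−1} where d_j = dim ker(N^j) (with d_0 = 0). Computing the differences gives [2, 1].
The number of blocks of size exactly k is (#blocks of size ≥ k) − (#blocks of size ≥ k + 1), so the partition is: 1 block(s) of size 1, 1 block(s) of size 2.
In nonincreasing order the block sizes are [2, 1].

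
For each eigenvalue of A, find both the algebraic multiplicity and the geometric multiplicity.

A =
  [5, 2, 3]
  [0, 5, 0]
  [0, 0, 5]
λ = 5: alg = 3, geom = 2

Step 1 — factor the characteristic polynomial to read off the algebraic multiplicities:
  χ_A(x) = (x - 5)^3

Step 2 — compute geometric multiplicities via the rank-nullity identity g(λ) = n − rank(A − λI):
  rank(A − (5)·I) = 1, so dim ker(A − (5)·I) = n − 1 = 2

Summary:
  λ = 5: algebraic multiplicity = 3, geometric multiplicity = 2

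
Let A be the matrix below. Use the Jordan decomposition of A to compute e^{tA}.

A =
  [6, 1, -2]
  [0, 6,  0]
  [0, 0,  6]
e^{tA} =
  [exp(6*t), t*exp(6*t), -2*t*exp(6*t)]
  [0, exp(6*t), 0]
  [0, 0, exp(6*t)]

Strategy: write A = P · J · P⁻¹ where J is a Jordan canonical form, so e^{tA} = P · e^{tJ} · P⁻¹, and e^{tJ} can be computed block-by-block.

A has Jordan form
J =
  [6, 1, 0]
  [0, 6, 0]
  [0, 0, 6]
(up to reordering of blocks).

Per-block formulas:
  For a 2×2 Jordan block J_2(6): exp(t · J_2(6)) = e^(6t)·(I + t·N), where N is the 2×2 nilpotent shift.
  For a 1×1 block at λ = 6: exp(t · [6]) = [e^(6t)].

After assembling e^{tJ} and conjugating by P, we get:

e^{tA} =
  [exp(6*t), t*exp(6*t), -2*t*exp(6*t)]
  [0, exp(6*t), 0]
  [0, 0, exp(6*t)]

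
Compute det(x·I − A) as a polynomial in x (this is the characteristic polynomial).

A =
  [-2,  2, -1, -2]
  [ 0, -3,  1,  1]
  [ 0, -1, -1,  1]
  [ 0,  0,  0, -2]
x^4 + 8*x^3 + 24*x^2 + 32*x + 16

Expanding det(x·I − A) (e.g. by cofactor expansion or by noting that A is similar to its Jordan form J, which has the same characteristic polynomial as A) gives
  χ_A(x) = x^4 + 8*x^3 + 24*x^2 + 32*x + 16
which factors as (x + 2)^4. The eigenvalues (with algebraic multiplicities) are λ = -2 with multiplicity 4.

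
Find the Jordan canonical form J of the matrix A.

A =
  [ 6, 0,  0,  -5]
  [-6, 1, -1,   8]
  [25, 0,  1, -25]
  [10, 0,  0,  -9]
J_1(-4) ⊕ J_2(1) ⊕ J_1(1)

The characteristic polynomial is
  det(x·I − A) = x^4 + x^3 - 9*x^2 + 11*x - 4 = (x - 1)^3*(x + 4)

Eigenvalues and multiplicities (the geometric multiplicity of λ is n − rank(A − λI), which equals the number of Jordan blocks for λ):
  λ = -4: algebraic multiplicity = 1, geometric multiplicity = 1
  λ = 1: algebraic multiplicity = 3, geometric multiplicity = 2

Determining the block sizes for each eigenvalue:
  λ = -4: one block (gm = 1), so the single block has size am = 1 → block sizes [1]
  λ = 1: 2 blocks summing to 3 forces exactly one block of size 2 and the rest size 1 → block sizes [2, 1]

Assembling the blocks gives a Jordan form
J =
  [-4, 0, 0, 0]
  [ 0, 1, 1, 0]
  [ 0, 0, 1, 0]
  [ 0, 0, 0, 1]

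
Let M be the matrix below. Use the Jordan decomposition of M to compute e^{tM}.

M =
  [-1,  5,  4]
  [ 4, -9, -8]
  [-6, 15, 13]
e^{tM} =
  [-2*t*exp(t) + exp(t), 5*t*exp(t), 4*t*exp(t)]
  [4*t*exp(t), -10*t*exp(t) + exp(t), -8*t*exp(t)]
  [-6*t*exp(t), 15*t*exp(t), 12*t*exp(t) + exp(t)]

Strategy: write M = P · J · P⁻¹ where J is a Jordan canonical form, so e^{tM} = P · e^{tJ} · P⁻¹, and e^{tJ} can be computed block-by-block.

M has Jordan form
J =
  [1, 1, 0]
  [0, 1, 0]
  [0, 0, 1]
(up to reordering of blocks).

Per-block formulas:
  For a 2×2 Jordan block J_2(1): exp(t · J_2(1)) = e^(1t)·(I + t·N), where N is the 2×2 nilpotent shift.
  For a 1×1 block at λ = 1: exp(t · [1]) = [e^(1t)].

After assembling e^{tJ} and conjugating by P, we get:

e^{tM} =
  [-2*t*exp(t) + exp(t), 5*t*exp(t), 4*t*exp(t)]
  [4*t*exp(t), -10*t*exp(t) + exp(t), -8*t*exp(t)]
  [-6*t*exp(t), 15*t*exp(t), 12*t*exp(t) + exp(t)]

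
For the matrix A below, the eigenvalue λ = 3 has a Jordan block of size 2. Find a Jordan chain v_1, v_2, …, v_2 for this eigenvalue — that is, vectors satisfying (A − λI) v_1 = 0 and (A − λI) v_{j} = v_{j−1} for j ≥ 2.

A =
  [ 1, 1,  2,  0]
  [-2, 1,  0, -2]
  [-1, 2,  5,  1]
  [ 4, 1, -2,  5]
A Jordan chain for λ = 3 of length 2:
v_1 = (-2, -2, -1, 4)ᵀ
v_2 = (1, 0, 0, 0)ᵀ

Let N = A − (3)·I. We want v_2 with N^2 v_2 = 0 but N^1 v_2 ≠ 0; then v_{j-1} := N · v_j for j = 2, …, 2.

Pick v_2 = (1, 0, 0, 0)ᵀ.
Then v_1 = N · v_2 = (-2, -2, -1, 4)ᵀ.

Sanity check: (A − (3)·I) v_1 = (0, 0, 0, 0)ᵀ = 0. ✓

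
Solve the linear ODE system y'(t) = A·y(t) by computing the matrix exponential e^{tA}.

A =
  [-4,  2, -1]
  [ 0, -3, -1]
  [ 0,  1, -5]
e^{tA} =
  [exp(-4*t), t^2*exp(-4*t)/2 + 2*t*exp(-4*t), -t^2*exp(-4*t)/2 - t*exp(-4*t)]
  [0, t*exp(-4*t) + exp(-4*t), -t*exp(-4*t)]
  [0, t*exp(-4*t), -t*exp(-4*t) + exp(-4*t)]

Strategy: write A = P · J · P⁻¹ where J is a Jordan canonical form, so e^{tA} = P · e^{tJ} · P⁻¹, and e^{tJ} can be computed block-by-block.

A has Jordan form
J =
  [-4,  1,  0]
  [ 0, -4,  1]
  [ 0,  0, -4]
(up to reordering of blocks).

Per-block formulas:
  For a 3×3 Jordan block J_3(-4): exp(t · J_3(-4)) = e^(-4t)·(I + t·N + (t^2/2)·N^2), where N is the 3×3 nilpotent shift.

After assembling e^{tJ} and conjugating by P, we get:

e^{tA} =
  [exp(-4*t), t^2*exp(-4*t)/2 + 2*t*exp(-4*t), -t^2*exp(-4*t)/2 - t*exp(-4*t)]
  [0, t*exp(-4*t) + exp(-4*t), -t*exp(-4*t)]
  [0, t*exp(-4*t), -t*exp(-4*t) + exp(-4*t)]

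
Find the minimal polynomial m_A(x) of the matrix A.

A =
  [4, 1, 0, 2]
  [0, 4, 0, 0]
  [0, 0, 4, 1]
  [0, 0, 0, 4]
x^2 - 8*x + 16

The characteristic polynomial is χ_A(x) = (x - 4)^4, so the eigenvalues are known. The minimal polynomial is
  m_A(x) = Π_λ (x − λ)^{k_λ}
where k_λ is the size of the *largest* Jordan block for λ (equivalently, the smallest k with (A − λI)^k v = 0 for every generalised eigenvector v of λ).

  λ = 4: largest Jordan block has size 2, contributing (x − 4)^2

So m_A(x) = (x - 4)^2 = x^2 - 8*x + 16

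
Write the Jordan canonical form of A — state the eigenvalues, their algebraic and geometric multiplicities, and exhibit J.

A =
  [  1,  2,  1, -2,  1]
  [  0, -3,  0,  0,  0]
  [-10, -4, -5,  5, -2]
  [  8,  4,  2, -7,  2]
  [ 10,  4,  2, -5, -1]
J_2(-3) ⊕ J_2(-3) ⊕ J_1(-3)

The characteristic polynomial is
  det(x·I − A) = x^5 + 15*x^4 + 90*x^3 + 270*x^2 + 405*x + 243 = (x + 3)^5

Eigenvalues and multiplicities (the geometric multiplicity of λ is n − rank(A − λI), which equals the number of Jordan blocks for λ):
  λ = -3: algebraic multiplicity = 5, geometric multiplicity = 3

Determining the block sizes for each eigenvalue:
  λ = -3: with am = 5 and gm = 3, the partition is not yet determined (e.g. several partitions of 5 into 3 parts exist). Let N = A − (-3)·I. Computing rank(N^1) = 2, rank(N^2) = 0; the number of blocks of size ≥ j is rank(N^{j−1}) − rank(N^j), giving [3, 2]. So we have 2 block(s) of size 2, 1 block(s) of size 1 → block sizes [2, 2, 1]

Assembling the blocks gives a Jordan form
J =
  [-3,  1,  0,  0,  0]
  [ 0, -3,  0,  0,  0]
  [ 0,  0, -3,  1,  0]
  [ 0,  0,  0, -3,  0]
  [ 0,  0,  0,  0, -3]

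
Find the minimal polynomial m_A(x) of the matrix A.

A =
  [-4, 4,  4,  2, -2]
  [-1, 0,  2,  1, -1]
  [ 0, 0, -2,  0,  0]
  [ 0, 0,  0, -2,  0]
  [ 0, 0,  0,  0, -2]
x^2 + 4*x + 4

The characteristic polynomial is χ_A(x) = (x + 2)^5, so the eigenvalues are known. The minimal polynomial is
  m_A(x) = Π_λ (x − λ)^{k_λ}
where k_λ is the size of the *largest* Jordan block for λ (equivalently, the smallest k with (A − λI)^k v = 0 for every generalised eigenvector v of λ).

  λ = -2: largest Jordan block has size 2, contributing (x + 2)^2

So m_A(x) = (x + 2)^2 = x^2 + 4*x + 4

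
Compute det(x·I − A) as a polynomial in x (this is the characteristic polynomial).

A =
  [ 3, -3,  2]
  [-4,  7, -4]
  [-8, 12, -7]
x^3 - 3*x^2 + 3*x - 1

Expanding det(x·I − A) (e.g. by cofactor expansion or by noting that A is similar to its Jordan form J, which has the same characteristic polynomial as A) gives
  χ_A(x) = x^3 - 3*x^2 + 3*x - 1
which factors as (x - 1)^3. The eigenvalues (with algebraic multiplicities) are λ = 1 with multiplicity 3.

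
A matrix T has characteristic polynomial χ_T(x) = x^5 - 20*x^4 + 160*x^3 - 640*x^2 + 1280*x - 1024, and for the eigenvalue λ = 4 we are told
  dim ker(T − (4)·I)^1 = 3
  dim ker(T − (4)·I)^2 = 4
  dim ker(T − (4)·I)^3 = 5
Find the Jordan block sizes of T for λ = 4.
Block sizes for λ = 4: [3, 1, 1]

From the dimensions of kernels of powers, the number of Jordan blocks of size at least j is d_j − d_{j−1} where d_j = dim ker(N^j) (with d_0 = 0). Computing the differences gives [3, 1, 1].
The number of blocks of size exactly k is (#blocks of size ≥ k) − (#blocks of size ≥ k + 1), so the partition is: 2 block(s) of size 1, 1 block(s) of size 3.
In nonincreasing order the block sizes are [3, 1, 1].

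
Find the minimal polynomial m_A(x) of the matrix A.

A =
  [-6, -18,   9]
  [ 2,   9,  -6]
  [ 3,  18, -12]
x^2 + 6*x + 9

The characteristic polynomial is χ_A(x) = (x + 3)^3, so the eigenvalues are known. The minimal polynomial is
  m_A(x) = Π_λ (x − λ)^{k_λ}
where k_λ is the size of the *largest* Jordan block for λ (equivalently, the smallest k with (A − λI)^k v = 0 for every generalised eigenvector v of λ).

  λ = -3: largest Jordan block has size 2, contributing (x + 3)^2

So m_A(x) = (x + 3)^2 = x^2 + 6*x + 9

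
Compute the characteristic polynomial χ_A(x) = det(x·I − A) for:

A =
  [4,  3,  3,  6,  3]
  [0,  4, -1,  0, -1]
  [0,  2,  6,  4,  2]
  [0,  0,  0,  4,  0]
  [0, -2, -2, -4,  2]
x^5 - 20*x^4 + 160*x^3 - 640*x^2 + 1280*x - 1024

Expanding det(x·I − A) (e.g. by cofactor expansion or by noting that A is similar to its Jordan form J, which has the same characteristic polynomial as A) gives
  χ_A(x) = x^5 - 20*x^4 + 160*x^3 - 640*x^2 + 1280*x - 1024
which factors as (x - 4)^5. The eigenvalues (with algebraic multiplicities) are λ = 4 with multiplicity 5.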